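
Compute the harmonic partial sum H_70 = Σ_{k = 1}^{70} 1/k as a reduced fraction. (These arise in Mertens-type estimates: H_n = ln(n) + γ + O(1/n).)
H_70 = 42535343474848157886823113473/8801320137209899102584580800

Direct summation: H_70 = 1 + 1/2 + ... + 1/70. The least common denominator is lcm(1, ..., 70) = 79211881234889091923261227200; over this denominator the numerator is 79211881234889091923261227200 + 39605940617444545961630613600 + 26403960411629697307753742400 + 19802970308722272980815306800 + 15842376246977818384652245440 + 13201980205814848653876871200 + 11315983033555584560465889600 + 9901485154361136490407653400 + 8801320137209899102584580800 + 7921188123488909192326122720 + 7201080112262644720296475200 + 6600990102907424326938435600 + 6093221633453007071020094400 + 5657991516777792280232944800 + 5280792082325939461550748480 + 4950742577180568245203826700 + 4659522425581711289603601600 + 4400660068604949551292290400 + 4169046380783636417013748800 + 3960594061744454596163061360 + 3771994344518528186821963200 + 3600540056131322360148237600 + 3443994836299525735793966400 + 3300495051453712163469217800 + 3168475249395563676930449088 + 3046610816726503535510047200 + 2933773379069966367528193600 + 2828995758388896140116472400 + 2731444180513416962871076800 + 2640396041162969730775374240 + 2555221975319002965266491200 + 2475371288590284122601913350 + 2400360037420881573432158400 + 2329761212790855644801800800 + 2263196606711116912093177920 + 2200330034302474775646145200 + 2140861654997002484412465600 + 2084523190391818208506874400 + 2031073877817669023673364800 + 1980297030872227298081530680 + 1931997103289977851786859200 + 1885997172259264093410981600 + 1842136772904397486587470400 + 1800270028065661180074118800 + 1760264027441979820516916160 + 1721997418149762867896983200 + 1685359175210406211133217600 + 1650247525726856081734608900 + 1616569004793654937209412800 + 1584237624697781838465224544 + 1553174141860570429867867200 + 1523305408363251767755023600 + 1494563796884699847608702400 + 1466886689534983183764096800 + 1440216022452528944059295040 + 1414497879194448070058236200 + 1389682126927878805671249600 + 1365722090256708481435538400 + 1342574258218459185140020800 + 1320198020581484865387687120 + 1298555430080149047922315200 + 1277610987659501482633245600 + 1257331448172842728940654400 + 1237685644295142061300956675 + 1218644326690601414204018880 + 1200180018710440786716079200 + 1182266884102822267511361600 + 1164880606395427822400900400 + 1147998278766508578597988800 + 1131598303355558456046588960 = 382818091273633420981408021257, so H_70 = 382818091273633420981408021257/79211881234889091923261227200; reducing by gcd(382818091273633420981408021257, 79211881234889091923261227200) = 9 gives 42535343474848157886823113473/8801320137209899102584580800 ≈ 4.83284. (The PNT-adjacent estimate ln(70) + γ ≈ 4.82571 matches within O(1/n).)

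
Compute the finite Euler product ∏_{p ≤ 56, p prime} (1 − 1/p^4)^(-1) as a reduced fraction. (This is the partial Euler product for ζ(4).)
∏ = 750937919501355467062347671738968589096863062629/693820677147413996973765862820413440000000000000

The primes p ≤ 56 are [2, 3, 5, 7, 11, 13, 17, 19, 23, 29, 31, 37, 41, 43, 47, 53]. For each prime, (1 − 1/p^4)^(-1) = p^4 / (p^4 − 1). The product is (1 − 1/2^4)^(-1), (1 − 1/3^4)^(-1), (1 − 1/5^4)^(-1), (1 − 1/7^4)^(-1), (1 − 1/11^4)^(-1), (1 − 1/13^4)^(-1), (1 − 1/17^4)^(-1), (1 − 1/19^4)^(-1), (1 − 1/23^4)^(-1), (1 − 1/29^4)^(-1), (1 − 1/31^4)^(-1), (1 − 1/37^4)^(-1), (1 − 1/41^4)^(-1), (1 − 1/43^4)^(-1), (1 − 1/47^4)^(-1), (1 − 1/53^4)^(-1) = ∏ p^4 / (p^4 − 1) = 750937919501355467062347671738968589096863062629/693820677147413996973765862820413440000000000000.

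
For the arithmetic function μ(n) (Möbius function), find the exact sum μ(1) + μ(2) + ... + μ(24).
Σ_{n ≤ 24} μ(n) = -2

Compute μ(n) for each 1 ≤ n ≤ 24: μ(1) = 1, μ(2) = -1, μ(3) = -1, μ(4) = 0, μ(5) = -1, μ(6) = 1, μ(7) = -1, μ(8) = 0, μ(9) = 0, μ(10) = 1, μ(11) = -1, μ(12) = 0, μ(13) = -1, μ(14) = 1, μ(15) = 1, μ(16) = 0, μ(17) = -1, μ(18) = 0, μ(19) = -1, μ(20) = 0, μ(21) = 1, μ(22) = 1, μ(23) = -1, μ(24) = 0. Summing all 24 values: -2. (Mertens function M(x) = Σ_{n ≤ x} μ(n); on average M(x) should be small (PNT ⟺ M(x) = o(x)).)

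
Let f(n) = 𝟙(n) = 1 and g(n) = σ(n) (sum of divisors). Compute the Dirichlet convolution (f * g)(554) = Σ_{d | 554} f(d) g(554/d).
(𝟙 * σ)(554) = 1116

Divisors of 554: [1, 2, 277, 554]. For each d | 554:
  d = 1: 𝟙(1) · σ(554/1) = 1 · 834 = 834
  d = 2: 𝟙(2) · σ(554/2) = 1 · 278 = 278
  d = 277: 𝟙(277) · σ(554/277) = 1 · 3 = 3
  d = 554: 𝟙(554) · σ(554/554) = 1 · 1 = 1
Summing: (𝟙 * σ)(554) = 834 + 278 + 3 + 1 = 1116.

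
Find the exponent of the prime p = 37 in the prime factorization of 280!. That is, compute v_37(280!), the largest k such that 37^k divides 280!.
v_37(280!) = 7

Legendre's formula: v_p(n!) = Σ_{k ≥ 1} ⌊n / p^k⌋. For p = 37, n = 280, the terms are:
  ⌊280/37^1⌋ = ⌊280/37⌋ = 7
(the next term ⌊280/37^2⌋ = 0, terminating the sum). Summing: v_37(280!) = 7 = 7.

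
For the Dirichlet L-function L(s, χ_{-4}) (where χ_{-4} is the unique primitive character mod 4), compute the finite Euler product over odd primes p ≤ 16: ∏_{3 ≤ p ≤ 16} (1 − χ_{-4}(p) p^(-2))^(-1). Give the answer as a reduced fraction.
∏ = 143143/156160

The odd primes p ≤ 16 are [3, 5, 7, 11, 13]. For each, χ(p) = 1 if p ≡ 1 mod 4, χ(p) = −1 if p ≡ 3 mod 4. Taking (1 − χ(p)/p^2)^(-1) = p^2/(p^2 − χ(p)): (1 − (-1)/3^2)^(-1) · (1 − (1)/5^2)^(-1) · (1 − (-1)/7^2)^(-1) · (1 − (-1)/11^2)^(-1) · (1 − (1)/13^2)^(-1) = 143143/156160.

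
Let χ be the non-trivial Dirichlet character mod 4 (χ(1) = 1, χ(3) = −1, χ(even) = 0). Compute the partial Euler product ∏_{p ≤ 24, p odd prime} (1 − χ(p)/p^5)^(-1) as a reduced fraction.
∏ = 19221914719363107239019289471588875/19296053991287416836128860852453376

The odd primes p ≤ 24 are [3, 5, 7, 11, 13, 17, 19, 23]. For each, χ(p) = 1 if p ≡ 1 mod 4, χ(p) = −1 if p ≡ 3 mod 4. Taking (1 − χ(p)/p^5)^(-1) = p^5/(p^5 − χ(p)): (1 − (-1)/3^5)^(-1) · (1 − (1)/5^5)^(-1) · (1 − (-1)/7^5)^(-1) · (1 − (-1)/11^5)^(-1) · (1 − (1)/13^5)^(-1) · (1 − (1)/17^5)^(-1) · (1 − (-1)/19^5)^(-1) · (1 − (-1)/23^5)^(-1) = 19221914719363107239019289471588875/19296053991287416836128860852453376.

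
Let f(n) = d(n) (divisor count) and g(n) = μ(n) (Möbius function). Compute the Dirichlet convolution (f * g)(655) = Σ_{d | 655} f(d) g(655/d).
(d * μ)(655) = 1

Divisors of 655: [1, 5, 131, 655]. For each d | 655:
  d = 1: d(1) · μ(655/1) = 1 · 1 = 1
  d = 5: d(5) · μ(655/5) = 2 · -1 = -2
  d = 131: d(131) · μ(655/131) = 2 · -1 = -2
  d = 655: d(655) · μ(655/655) = 4 · 1 = 4
Summing: (d * μ)(655) = 1 + -2 + -2 + 4 = 1.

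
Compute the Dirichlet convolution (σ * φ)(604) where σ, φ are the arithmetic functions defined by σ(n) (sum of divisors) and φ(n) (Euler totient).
(σ * φ)(604) = 3624

Divisors of 604: [1, 2, 4, 151, 302, 604]. For each d | 604:
  d = 1: σ(1) · φ(604/1) = 1 · 300 = 300
  d = 2: σ(2) · φ(604/2) = 3 · 150 = 450
  d = 4: σ(4) · φ(604/4) = 7 · 150 = 1050
  d = 151: σ(151) · φ(604/151) = 152 · 2 = 304
  d = 302: σ(302) · φ(604/302) = 456 · 1 = 456
  d = 604: σ(604) · φ(604/604) = 1064 · 1 = 1064
Summing: (σ * φ)(604) = 300 + 450 + 1050 + 304 + 456 + 1064 = 3624.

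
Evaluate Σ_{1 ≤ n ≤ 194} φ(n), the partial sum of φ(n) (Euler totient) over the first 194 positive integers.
Σ_{n ≤ 194} φ(n) = 11518

Compute φ(n) for each 1 ≤ n ≤ 194: φ(1) = 1, φ(2) = 1, φ(3) = 2, φ(4) = 2, φ(5) = 4, φ(6) = 2, φ(7) = 6, φ(8) = 4, φ(9) = 6, φ(10) = 4, φ(11) = 10, φ(12) = 4, φ(13) = 12, φ(14) = 6, φ(15) = 8, φ(16) = 8, φ(17) = 16, φ(18) = 6, φ(19) = 18, φ(20) = 8, φ(21) = 12, φ(22) = 10, φ(23) = 22, φ(24) = 8, φ(25) = 20, φ(26) = 12, φ(27) = 18, φ(28) = 12, φ(29) = 28, φ(30) = 8, φ(31) = 30, φ(32) = 16, φ(33) = 20, φ(34) = 16, φ(35) = 24, φ(36) = 12, φ(37) = 36, φ(38) = 18, φ(39) = 24, φ(40) = 16, φ(41) = 40, φ(42) = 12, φ(43) = 42, φ(44) = 20, φ(45) = 24, φ(46) = 22, φ(47) = 46, φ(48) = 16, φ(49) = 42, φ(50) = 20, φ(51) = 32, φ(52) = 24, φ(53) = 52, φ(54) = 18, φ(55) = 40, φ(56) = 24, φ(57) = 36, φ(58) = 28, φ(59) = 58, φ(60) = 16, φ(61) = 60, φ(62) = 30, φ(63) = 36, φ(64) = 32, φ(65) = 48, φ(66) = 20, φ(67) = 66, φ(68) = 32, φ(69) = 44, φ(70) = 24, φ(71) = 70, φ(72) = 24, φ(73) = 72, φ(74) = 36, φ(75) = 40, φ(76) = 36, φ(77) = 60, φ(78) = 24, φ(79) = 78, φ(80) = 32, φ(81) = 54, φ(82) = 40, φ(83) = 82, φ(84) = 24, φ(85) = 64, φ(86) = 42, φ(87) = 56, φ(88) = 40, φ(89) = 88, φ(90) = 24, φ(91) = 72, φ(92) = 44, φ(93) = 60, φ(94) = 46, φ(95) = 72, φ(96) = 32, φ(97) = 96, φ(98) = 42, φ(99) = 60, φ(100) = 40, φ(101) = 100, φ(102) = 32, φ(103) = 102, φ(104) = 48, φ(105) = 48, φ(106) = 52, φ(107) = 106, φ(108) = 36, φ(109) = 108, φ(110) = 40, φ(111) = 72, φ(112) = 48, φ(113) = 112, φ(114) = 36, φ(115) = 88, φ(116) = 56, φ(117) = 72, φ(118) = 58, φ(119) = 96, φ(120) = 32, φ(121) = 110, φ(122) = 60, φ(123) = 80, φ(124) = 60, φ(125) = 100, φ(126) = 36, φ(127) = 126, φ(128) = 64, φ(129) = 84, φ(130) = 48, φ(131) = 130, φ(132) = 40, φ(133) = 108, φ(134) = 66, φ(135) = 72, φ(136) = 64, φ(137) = 136, φ(138) = 44, φ(139) = 138, φ(140) = 48, φ(141) = 92, φ(142) = 70, φ(143) = 120, φ(144) = 48, φ(145) = 112, φ(146) = 72, φ(147) = 84, φ(148) = 72, φ(149) = 148, φ(150) = 40, φ(151) = 150, φ(152) = 72, φ(153) = 96, φ(154) = 60, φ(155) = 120, φ(156) = 48, φ(157) = 156, φ(158) = 78, φ(159) = 104, φ(160) = 64, φ(161) = 132, φ(162) = 54, φ(163) = 162, φ(164) = 80, φ(165) = 80, φ(166) = 82, φ(167) = 166, φ(168) = 48, φ(169) = 156, φ(170) = 64, φ(171) = 108, φ(172) = 84, φ(173) = 172, φ(174) = 56, φ(175) = 120, φ(176) = 80, φ(177) = 116, φ(178) = 88, φ(179) = 178, φ(180) = 48, φ(181) = 180, φ(182) = 72, φ(183) = 120, φ(184) = 88, φ(185) = 144, φ(186) = 60, φ(187) = 160, φ(188) = 92, φ(189) = 108, φ(190) = 72, φ(191) = 190, φ(192) = 64, φ(193) = 192, φ(194) = 96. Summing all 194 values: 11518. (Average order: Σ_{n ≤ x} φ(n) ~ (3/π²) x². For x = 194, (3/π²)·194² ≈ 11439.97.)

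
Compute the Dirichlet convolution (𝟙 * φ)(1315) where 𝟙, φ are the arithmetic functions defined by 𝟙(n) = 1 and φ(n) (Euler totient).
(𝟙 * φ)(1315) = 1315

Divisors of 1315: [1, 5, 263, 1315]. For each d | 1315:
  d = 1: 𝟙(1) · φ(1315/1) = 1 · 1048 = 1048
  d = 5: 𝟙(5) · φ(1315/5) = 1 · 262 = 262
  d = 263: 𝟙(263) · φ(1315/263) = 1 · 4 = 4
  d = 1315: 𝟙(1315) · φ(1315/1315) = 1 · 1 = 1
Summing: (𝟙 * φ)(1315) = 1048 + 262 + 4 + 1 = 1315.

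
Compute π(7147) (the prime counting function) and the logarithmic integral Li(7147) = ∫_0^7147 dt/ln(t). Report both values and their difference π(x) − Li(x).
π(7147) = 914;  Li(7147) ≈ 930.91;  π(x) − Li(x) ≈ -16.91.

Direct count of primes ≤ 7147 gives π(7147) = 914. Numerical evaluation of the logarithmic integral gives Li(7147) ≈ 930.91. The difference π(x) − Li(x) ≈ -16.91 is typically negative for small/moderate x (Li(x) overestimates), though Littlewood's theorem shows this sign changes infinitely often.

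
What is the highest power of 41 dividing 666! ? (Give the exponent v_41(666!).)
v_41(666!) = 16

Legendre's formula: v_p(n!) = Σ_{k ≥ 1} ⌊n / p^k⌋. For p = 41, n = 666, the terms are:
  ⌊666/41^1⌋ = ⌊666/41⌋ = 16
(the next term ⌊666/41^2⌋ = 0, terminating the sum). Summing: v_41(666!) = 16 = 16.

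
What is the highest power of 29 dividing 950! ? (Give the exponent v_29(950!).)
v_29(950!) = 33

Legendre's formula: v_p(n!) = Σ_{k ≥ 1} ⌊n / p^k⌋. For p = 29, n = 950, the terms are:
  ⌊950/29^1⌋ = ⌊950/29⌋ = 32
  ⌊950/29^2⌋ = ⌊950/841⌋ = 1
(the next term ⌊950/29^3⌋ = 0, terminating the sum). Summing: v_29(950!) = 32 + 1 = 33.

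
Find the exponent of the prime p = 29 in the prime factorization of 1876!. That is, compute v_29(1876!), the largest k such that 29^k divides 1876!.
v_29(1876!) = 66

Legendre's formula: v_p(n!) = Σ_{k ≥ 1} ⌊n / p^k⌋. For p = 29, n = 1876, the terms are:
  ⌊1876/29^1⌋ = ⌊1876/29⌋ = 64
  ⌊1876/29^2⌋ = ⌊1876/841⌋ = 2
(the next term ⌊1876/29^3⌋ = 0, terminating the sum). Summing: v_29(1876!) = 64 + 2 = 66.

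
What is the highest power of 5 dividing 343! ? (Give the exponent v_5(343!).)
v_5(343!) = 83

Legendre's formula: v_p(n!) = Σ_{k ≥ 1} ⌊n / p^k⌋. For p = 5, n = 343, the terms are:
  ⌊343/5^1⌋ = ⌊343/5⌋ = 68
  ⌊343/5^2⌋ = ⌊343/25⌋ = 13
  ⌊343/5^3⌋ = ⌊343/125⌋ = 2
(the next term ⌊343/5^4⌋ = 0, terminating the sum). Summing: v_5(343!) = 68 + 13 + 2 = 83.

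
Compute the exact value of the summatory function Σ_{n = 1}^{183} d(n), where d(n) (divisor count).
Σ_{n ≤ 183} d(n) = 985

Compute d(n) for each 1 ≤ n ≤ 183: d(1) = 1, d(2) = 2, d(3) = 2, d(4) = 3, d(5) = 2, d(6) = 4, d(7) = 2, d(8) = 4, d(9) = 3, d(10) = 4, d(11) = 2, d(12) = 6, d(13) = 2, d(14) = 4, d(15) = 4, d(16) = 5, d(17) = 2, d(18) = 6, d(19) = 2, d(20) = 6, d(21) = 4, d(22) = 4, d(23) = 2, d(24) = 8, d(25) = 3, d(26) = 4, d(27) = 4, d(28) = 6, d(29) = 2, d(30) = 8, d(31) = 2, d(32) = 6, d(33) = 4, d(34) = 4, d(35) = 4, d(36) = 9, d(37) = 2, d(38) = 4, d(39) = 4, d(40) = 8, d(41) = 2, d(42) = 8, d(43) = 2, d(44) = 6, d(45) = 6, d(46) = 4, d(47) = 2, d(48) = 10, d(49) = 3, d(50) = 6, d(51) = 4, d(52) = 6, d(53) = 2, d(54) = 8, d(55) = 4, d(56) = 8, d(57) = 4, d(58) = 4, d(59) = 2, d(60) = 12, d(61) = 2, d(62) = 4, d(63) = 6, d(64) = 7, d(65) = 4, d(66) = 8, d(67) = 2, d(68) = 6, d(69) = 4, d(70) = 8, d(71) = 2, d(72) = 12, d(73) = 2, d(74) = 4, d(75) = 6, d(76) = 6, d(77) = 4, d(78) = 8, d(79) = 2, d(80) = 10, d(81) = 5, d(82) = 4, d(83) = 2, d(84) = 12, d(85) = 4, d(86) = 4, d(87) = 4, d(88) = 8, d(89) = 2, d(90) = 12, d(91) = 4, d(92) = 6, d(93) = 4, d(94) = 4, d(95) = 4, d(96) = 12, d(97) = 2, d(98) = 6, d(99) = 6, d(100) = 9, d(101) = 2, d(102) = 8, d(103) = 2, d(104) = 8, d(105) = 8, d(106) = 4, d(107) = 2, d(108) = 12, d(109) = 2, d(110) = 8, d(111) = 4, d(112) = 10, d(113) = 2, d(114) = 8, d(115) = 4, d(116) = 6, d(117) = 6, d(118) = 4, d(119) = 4, d(120) = 16, d(121) = 3, d(122) = 4, d(123) = 4, d(124) = 6, d(125) = 4, d(126) = 12, d(127) = 2, d(128) = 8, d(129) = 4, d(130) = 8, d(131) = 2, d(132) = 12, d(133) = 4, d(134) = 4, d(135) = 8, d(136) = 8, d(137) = 2, d(138) = 8, d(139) = 2, d(140) = 12, d(141) = 4, d(142) = 4, d(143) = 4, d(144) = 15, d(145) = 4, d(146) = 4, d(147) = 6, d(148) = 6, d(149) = 2, d(150) = 12, d(151) = 2, d(152) = 8, d(153) = 6, d(154) = 8, d(155) = 4, d(156) = 12, d(157) = 2, d(158) = 4, d(159) = 4, d(160) = 12, d(161) = 4, d(162) = 10, d(163) = 2, d(164) = 6, d(165) = 8, d(166) = 4, d(167) = 2, d(168) = 16, d(169) = 3, d(170) = 8, d(171) = 6, d(172) = 6, d(173) = 2, d(174) = 8, d(175) = 6, d(176) = 10, d(177) = 4, d(178) = 4, d(179) = 2, d(180) = 18, d(181) = 2, d(182) = 8, d(183) = 4. Summing all 183 values: 985. (Dirichlet's divisor formula: Σ_{n ≤ x} d(n) = x ln(x) + (2γ − 1) x + O(√x). For x = 183, the asymptotic estimate is ≈ 981.60.)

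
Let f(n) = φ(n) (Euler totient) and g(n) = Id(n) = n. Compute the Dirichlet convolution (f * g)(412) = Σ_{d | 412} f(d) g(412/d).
(φ * Id)(412) = 1640

Divisors of 412: [1, 2, 4, 103, 206, 412]. For each d | 412:
  d = 1: φ(1) · Id(412/1) = 1 · 412 = 412
  d = 2: φ(2) · Id(412/2) = 1 · 206 = 206
  d = 4: φ(4) · Id(412/4) = 2 · 103 = 206
  d = 103: φ(103) · Id(412/103) = 102 · 4 = 408
  d = 206: φ(206) · Id(412/206) = 102 · 2 = 204
  d = 412: φ(412) · Id(412/412) = 204 · 1 = 204
Summing: (φ * Id)(412) = 412 + 206 + 206 + 408 + 204 + 204 = 1640.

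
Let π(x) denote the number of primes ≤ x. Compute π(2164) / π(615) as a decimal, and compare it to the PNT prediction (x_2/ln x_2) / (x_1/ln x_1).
π(2164)/π(615) = 326/112 ≈ 2.9107;  PNT prediction ≈ 2.9423.

π(615) = 112 and π(2164) = 326, so π(2164)/π(615) ≈ 2.9107. The PNT-predicted ratio is (2164/ln(2164)) / (615/ln(615)) ≈ 2.9423. The two agree to within a few percent, as expected.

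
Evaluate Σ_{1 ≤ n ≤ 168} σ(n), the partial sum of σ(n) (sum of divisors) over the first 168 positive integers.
Σ_{n ≤ 168} σ(n) = 23355

Compute σ(n) for each 1 ≤ n ≤ 168: σ(1) = 1, σ(2) = 3, σ(3) = 4, σ(4) = 7, σ(5) = 6, σ(6) = 12, σ(7) = 8, σ(8) = 15, σ(9) = 13, σ(10) = 18, σ(11) = 12, σ(12) = 28, σ(13) = 14, σ(14) = 24, σ(15) = 24, σ(16) = 31, σ(17) = 18, σ(18) = 39, σ(19) = 20, σ(20) = 42, σ(21) = 32, σ(22) = 36, σ(23) = 24, σ(24) = 60, σ(25) = 31, σ(26) = 42, σ(27) = 40, σ(28) = 56, σ(29) = 30, σ(30) = 72, σ(31) = 32, σ(32) = 63, σ(33) = 48, σ(34) = 54, σ(35) = 48, σ(36) = 91, σ(37) = 38, σ(38) = 60, σ(39) = 56, σ(40) = 90, σ(41) = 42, σ(42) = 96, σ(43) = 44, σ(44) = 84, σ(45) = 78, σ(46) = 72, σ(47) = 48, σ(48) = 124, σ(49) = 57, σ(50) = 93, σ(51) = 72, σ(52) = 98, σ(53) = 54, σ(54) = 120, σ(55) = 72, σ(56) = 120, σ(57) = 80, σ(58) = 90, σ(59) = 60, σ(60) = 168, σ(61) = 62, σ(62) = 96, σ(63) = 104, σ(64) = 127, σ(65) = 84, σ(66) = 144, σ(67) = 68, σ(68) = 126, σ(69) = 96, σ(70) = 144, σ(71) = 72, σ(72) = 195, σ(73) = 74, σ(74) = 114, σ(75) = 124, σ(76) = 140, σ(77) = 96, σ(78) = 168, σ(79) = 80, σ(80) = 186, σ(81) = 121, σ(82) = 126, σ(83) = 84, σ(84) = 224, σ(85) = 108, σ(86) = 132, σ(87) = 120, σ(88) = 180, σ(89) = 90, σ(90) = 234, σ(91) = 112, σ(92) = 168, σ(93) = 128, σ(94) = 144, σ(95) = 120, σ(96) = 252, σ(97) = 98, σ(98) = 171, σ(99) = 156, σ(100) = 217, σ(101) = 102, σ(102) = 216, σ(103) = 104, σ(104) = 210, σ(105) = 192, σ(106) = 162, σ(107) = 108, σ(108) = 280, σ(109) = 110, σ(110) = 216, σ(111) = 152, σ(112) = 248, σ(113) = 114, σ(114) = 240, σ(115) = 144, σ(116) = 210, σ(117) = 182, σ(118) = 180, σ(119) = 144, σ(120) = 360, σ(121) = 133, σ(122) = 186, σ(123) = 168, σ(124) = 224, σ(125) = 156, σ(126) = 312, σ(127) = 128, σ(128) = 255, σ(129) = 176, σ(130) = 252, σ(131) = 132, σ(132) = 336, σ(133) = 160, σ(134) = 204, σ(135) = 240, σ(136) = 270, σ(137) = 138, σ(138) = 288, σ(139) = 140, σ(140) = 336, σ(141) = 192, σ(142) = 216, σ(143) = 168, σ(144) = 403, σ(145) = 180, σ(146) = 222, σ(147) = 228, σ(148) = 266, σ(149) = 150, σ(150) = 372, σ(151) = 152, σ(152) = 300, σ(153) = 234, σ(154) = 288, σ(155) = 192, σ(156) = 392, σ(157) = 158, σ(158) = 240, σ(159) = 216, σ(160) = 378, σ(161) = 192, σ(162) = 363, σ(163) = 164, σ(164) = 294, σ(165) = 288, σ(166) = 252, σ(167) = 168, σ(168) = 480. Summing all 168 values: 23355. (Average order: Σ_{n ≤ x} σ(n) ~ (π²/12) x². For x = 168, (π²/12)·168² ≈ 23213.31.)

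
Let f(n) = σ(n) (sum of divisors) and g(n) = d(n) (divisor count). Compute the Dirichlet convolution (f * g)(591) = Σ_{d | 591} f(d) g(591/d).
(σ * d)(591) = 1200

Divisors of 591: [1, 3, 197, 591]. For each d | 591:
  d = 1: σ(1) · d(591/1) = 1 · 4 = 4
  d = 3: σ(3) · d(591/3) = 4 · 2 = 8
  d = 197: σ(197) · d(591/197) = 198 · 2 = 396
  d = 591: σ(591) · d(591/591) = 792 · 1 = 792
Summing: (σ * d)(591) = 4 + 8 + 396 + 792 = 1200.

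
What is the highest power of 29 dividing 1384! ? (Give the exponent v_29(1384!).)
v_29(1384!) = 48

Legendre's formula: v_p(n!) = Σ_{k ≥ 1} ⌊n / p^k⌋. For p = 29, n = 1384, the terms are:
  ⌊1384/29^1⌋ = ⌊1384/29⌋ = 47
  ⌊1384/29^2⌋ = ⌊1384/841⌋ = 1
(the next term ⌊1384/29^3⌋ = 0, terminating the sum). Summing: v_29(1384!) = 47 + 1 = 48.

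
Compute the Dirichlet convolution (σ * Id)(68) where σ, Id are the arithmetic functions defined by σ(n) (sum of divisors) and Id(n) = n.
(σ * Id)(68) = 595

Divisors of 68: [1, 2, 4, 17, 34, 68]. For each d | 68:
  d = 1: σ(1) · Id(68/1) = 1 · 68 = 68
  d = 2: σ(2) · Id(68/2) = 3 · 34 = 102
  d = 4: σ(4) · Id(68/4) = 7 · 17 = 119
  d = 17: σ(17) · Id(68/17) = 18 · 4 = 72
  d = 34: σ(34) · Id(68/34) = 54 · 2 = 108
  d = 68: σ(68) · Id(68/68) = 126 · 1 = 126
Summing: (σ * Id)(68) = 68 + 102 + 119 + 72 + 108 + 126 = 595.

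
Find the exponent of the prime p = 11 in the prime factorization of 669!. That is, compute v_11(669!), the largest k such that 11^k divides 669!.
v_11(669!) = 65

Legendre's formula: v_p(n!) = Σ_{k ≥ 1} ⌊n / p^k⌋. For p = 11, n = 669, the terms are:
  ⌊669/11^1⌋ = ⌊669/11⌋ = 60
  ⌊669/11^2⌋ = ⌊669/121⌋ = 5
(the next term ⌊669/11^3⌋ = 0, terminating the sum). Summing: v_11(669!) = 60 + 5 = 65.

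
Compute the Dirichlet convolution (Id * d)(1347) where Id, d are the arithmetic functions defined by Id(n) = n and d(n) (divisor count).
(Id * d)(1347) = 2255

Divisors of 1347: [1, 3, 449, 1347]. For each d | 1347:
  d = 1: Id(1) · d(1347/1) = 1 · 4 = 4
  d = 3: Id(3) · d(1347/3) = 3 · 2 = 6
  d = 449: Id(449) · d(1347/449) = 449 · 2 = 898
  d = 1347: Id(1347) · d(1347/1347) = 1347 · 1 = 1347
Summing: (Id * d)(1347) = 4 + 6 + 898 + 1347 = 2255.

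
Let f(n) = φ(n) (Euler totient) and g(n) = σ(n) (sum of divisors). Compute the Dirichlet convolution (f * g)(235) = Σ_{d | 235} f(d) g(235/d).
(φ * σ)(235) = 940

Divisors of 235: [1, 5, 47, 235]. For each d | 235:
  d = 1: φ(1) · σ(235/1) = 1 · 288 = 288
  d = 5: φ(5) · σ(235/5) = 4 · 48 = 192
  d = 47: φ(47) · σ(235/47) = 46 · 6 = 276
  d = 235: φ(235) · σ(235/235) = 184 · 1 = 184
Summing: (φ * σ)(235) = 288 + 192 + 276 + 184 = 940.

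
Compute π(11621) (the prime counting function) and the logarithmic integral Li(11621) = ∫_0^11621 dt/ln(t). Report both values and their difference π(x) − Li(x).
π(11621) = 1398;  Li(11621) ≈ 1420.68;  π(x) − Li(x) ≈ -22.68.

Direct count of primes ≤ 11621 gives π(11621) = 1398. Numerical evaluation of the logarithmic integral gives Li(11621) ≈ 1420.68. The difference π(x) − Li(x) ≈ -22.68 is typically negative for small/moderate x (Li(x) overestimates), though Littlewood's theorem shows this sign changes infinitely often.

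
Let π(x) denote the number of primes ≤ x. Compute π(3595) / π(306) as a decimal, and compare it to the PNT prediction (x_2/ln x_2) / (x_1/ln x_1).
π(3595)/π(306) = 503/62 ≈ 8.1129;  PNT prediction ≈ 8.2131.

π(306) = 62 and π(3595) = 503, so π(3595)/π(306) ≈ 8.1129. The PNT-predicted ratio is (3595/ln(3595)) / (306/ln(306)) ≈ 8.2131. The two agree to within a few percent, as expected.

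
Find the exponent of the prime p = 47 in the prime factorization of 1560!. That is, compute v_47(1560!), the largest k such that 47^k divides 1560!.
v_47(1560!) = 33

Legendre's formula: v_p(n!) = Σ_{k ≥ 1} ⌊n / p^k⌋. For p = 47, n = 1560, the terms are:
  ⌊1560/47^1⌋ = ⌊1560/47⌋ = 33
(the next term ⌊1560/47^2⌋ = 0, terminating the sum). Summing: v_47(1560!) = 33 = 33.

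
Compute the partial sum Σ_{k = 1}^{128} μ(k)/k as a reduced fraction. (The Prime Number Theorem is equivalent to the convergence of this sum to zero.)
Σ μ(k)/k = -228455996623300386843096283835194191857230682/401447693933303618909444119902604513664588524773

Values of μ(k) for 1 ≤ k ≤ 128: μ(1) = 1, μ(2) = -1, μ(3) = -1, μ(5) = -1, μ(6) = 1, μ(7) = -1, μ(10) = 1, μ(11) = -1, μ(13) = -1, μ(14) = 1, μ(15) = 1, μ(17) = -1, μ(19) = -1, μ(21) = 1, μ(22) = 1, μ(23) = -1, μ(26) = 1, μ(29) = -1, μ(30) = -1, μ(31) = -1, μ(33) = 1, μ(34) = 1, μ(35) = 1, μ(37) = -1, μ(38) = 1, μ(39) = 1, μ(41) = -1, μ(42) = -1, μ(43) = -1, μ(46) = 1, μ(47) = -1, μ(51) = 1, μ(53) = -1, μ(55) = 1, μ(57) = 1, μ(58) = 1, μ(59) = -1, μ(61) = -1, μ(62) = 1, μ(65) = 1, μ(66) = -1, μ(67) = -1, μ(69) = 1, μ(70) = -1, μ(71) = -1, μ(73) = -1, μ(74) = 1, μ(77) = 1, μ(78) = -1, μ(79) = -1, μ(82) = 1, μ(83) = -1, μ(85) = 1, μ(86) = 1, μ(87) = 1, μ(89) = -1, μ(91) = 1, μ(93) = 1, μ(94) = 1, μ(95) = 1, μ(97) = -1, μ(101) = -1, μ(102) = -1, μ(103) = -1, μ(105) = -1, μ(106) = 1, μ(107) = -1, μ(109) = -1, μ(110) = -1, μ(111) = 1, μ(113) = -1, μ(114) = -1, μ(115) = 1, μ(118) = 1, μ(119) = 1, μ(122) = 1, μ(123) = 1, μ(127) = -1, with μ = 0 on non-squarefree integers. Summing μ(k)/k for k where μ(k) ≠ 0 gives -228455996623300386843096283835194191857230682/401447693933303618909444119902604513664588524773 ≈ -0.0006. (PNT ⟺ this sum → 0 as n → ∞.)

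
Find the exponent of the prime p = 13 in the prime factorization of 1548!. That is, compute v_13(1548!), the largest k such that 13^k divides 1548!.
v_13(1548!) = 128

Legendre's formula: v_p(n!) = Σ_{k ≥ 1} ⌊n / p^k⌋. For p = 13, n = 1548, the terms are:
  ⌊1548/13^1⌋ = ⌊1548/13⌋ = 119
  ⌊1548/13^2⌋ = ⌊1548/169⌋ = 9
(the next term ⌊1548/13^3⌋ = 0, terminating the sum). Summing: v_13(1548!) = 119 + 9 = 128.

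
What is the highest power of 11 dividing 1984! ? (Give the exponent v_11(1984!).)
v_11(1984!) = 197

Legendre's formula: v_p(n!) = Σ_{k ≥ 1} ⌊n / p^k⌋. For p = 11, n = 1984, the terms are:
  ⌊1984/11^1⌋ = ⌊1984/11⌋ = 180
  ⌊1984/11^2⌋ = ⌊1984/121⌋ = 16
  ⌊1984/11^3⌋ = ⌊1984/1331⌋ = 1
(the next term ⌊1984/11^4⌋ = 0, terminating the sum). Summing: v_11(1984!) = 180 + 16 + 1 = 197.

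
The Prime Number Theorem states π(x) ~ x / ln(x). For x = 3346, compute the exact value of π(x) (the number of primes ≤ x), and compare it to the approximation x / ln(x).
π(3346) = 471;  x/ln(x) ≈ 412.30;  relative error ≈ 12.46%.

Directly count primes up to 3346: π(3346) = 471. The PNT approximation gives 3346/ln(3346) ≈ 3346/8.11552 ≈ 412.30. Relative error (π(x) − x/ln(x)) / π(x) ≈ 12.46%; the approximation is known to undercount slightly (Li(x) is a better estimate).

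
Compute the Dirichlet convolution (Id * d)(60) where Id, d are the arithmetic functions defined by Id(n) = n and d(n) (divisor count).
(Id * d)(60) = 385

Divisors of 60: [1, 2, 3, 4, 5, 6, 10, 12, 15, 20, 30, 60]. For each d | 60:
  d = 1: Id(1) · d(60/1) = 1 · 12 = 12
  d = 2: Id(2) · d(60/2) = 2 · 8 = 16
  d = 3: Id(3) · d(60/3) = 3 · 6 = 18
  d = 4: Id(4) · d(60/4) = 4 · 4 = 16
  d = 5: Id(5) · d(60/5) = 5 · 6 = 30
  d = 6: Id(6) · d(60/6) = 6 · 4 = 24
  d = 10: Id(10) · d(60/10) = 10 · 4 = 40
  d = 12: Id(12) · d(60/12) = 12 · 2 = 24
  d = 15: Id(15) · d(60/15) = 15 · 3 = 45
  d = 20: Id(20) · d(60/20) = 20 · 2 = 40
  d = 30: Id(30) · d(60/30) = 30 · 2 = 60
  d = 60: Id(60) · d(60/60) = 60 · 1 = 60
Summing: (Id * d)(60) = 12 + 16 + 18 + 16 + 30 + 24 + 40 + 24 + 45 + 40 + 60 + 60 = 385.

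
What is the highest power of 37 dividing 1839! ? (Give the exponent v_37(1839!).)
v_37(1839!) = 50

Legendre's formula: v_p(n!) = Σ_{k ≥ 1} ⌊n / p^k⌋. For p = 37, n = 1839, the terms are:
  ⌊1839/37^1⌋ = ⌊1839/37⌋ = 49
  ⌊1839/37^2⌋ = ⌊1839/1369⌋ = 1
(the next term ⌊1839/37^3⌋ = 0, terminating the sum). Summing: v_37(1839!) = 49 + 1 = 50.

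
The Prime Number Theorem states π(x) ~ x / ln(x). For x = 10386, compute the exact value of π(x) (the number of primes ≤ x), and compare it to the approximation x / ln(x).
π(10386) = 1272;  x/ln(x) ≈ 1123.03;  relative error ≈ 11.71%.

Directly count primes up to 10386: π(10386) = 1272. The PNT approximation gives 10386/ln(10386) ≈ 10386/9.24821 ≈ 1123.03. Relative error (π(x) − x/ln(x)) / π(x) ≈ 11.71%; the approximation is known to undercount slightly (Li(x) is a better estimate).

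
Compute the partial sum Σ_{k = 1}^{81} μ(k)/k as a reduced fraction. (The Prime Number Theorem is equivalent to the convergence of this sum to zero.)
Σ μ(k)/k = -5419230422019661121772083237/214509651156044860526605636942

Values of μ(k) for 1 ≤ k ≤ 81: μ(1) = 1, μ(2) = -1, μ(3) = -1, μ(5) = -1, μ(6) = 1, μ(7) = -1, μ(10) = 1, μ(11) = -1, μ(13) = -1, μ(14) = 1, μ(15) = 1, μ(17) = -1, μ(19) = -1, μ(21) = 1, μ(22) = 1, μ(23) = -1, μ(26) = 1, μ(29) = -1, μ(30) = -1, μ(31) = -1, μ(33) = 1, μ(34) = 1, μ(35) = 1, μ(37) = -1, μ(38) = 1, μ(39) = 1, μ(41) = -1, μ(42) = -1, μ(43) = -1, μ(46) = 1, μ(47) = -1, μ(51) = 1, μ(53) = -1, μ(55) = 1, μ(57) = 1, μ(58) = 1, μ(59) = -1, μ(61) = -1, μ(62) = 1, μ(65) = 1, μ(66) = -1, μ(67) = -1, μ(69) = 1, μ(70) = -1, μ(71) = -1, μ(73) = -1, μ(74) = 1, μ(77) = 1, μ(78) = -1, μ(79) = -1, with μ = 0 on non-squarefree integers. Summing μ(k)/k for k where μ(k) ≠ 0 gives -5419230422019661121772083237/214509651156044860526605636942 ≈ -0.0253. (PNT ⟺ this sum → 0 as n → ∞.)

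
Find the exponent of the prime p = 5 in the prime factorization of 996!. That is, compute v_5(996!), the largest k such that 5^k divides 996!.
v_5(996!) = 246

Legendre's formula: v_p(n!) = Σ_{k ≥ 1} ⌊n / p^k⌋. For p = 5, n = 996, the terms are:
  ⌊996/5^1⌋ = ⌊996/5⌋ = 199
  ⌊996/5^2⌋ = ⌊996/25⌋ = 39
  ⌊996/5^3⌋ = ⌊996/125⌋ = 7
  ⌊996/5^4⌋ = ⌊996/625⌋ = 1
(the next term ⌊996/5^5⌋ = 0, terminating the sum). Summing: v_5(996!) = 199 + 39 + 7 + 1 = 246.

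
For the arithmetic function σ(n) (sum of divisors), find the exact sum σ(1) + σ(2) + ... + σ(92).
Σ_{n ≤ 92} σ(n) = 7013

Compute σ(n) for each 1 ≤ n ≤ 92: σ(1) = 1, σ(2) = 3, σ(3) = 4, σ(4) = 7, σ(5) = 6, σ(6) = 12, σ(7) = 8, σ(8) = 15, σ(9) = 13, σ(10) = 18, σ(11) = 12, σ(12) = 28, σ(13) = 14, σ(14) = 24, σ(15) = 24, σ(16) = 31, σ(17) = 18, σ(18) = 39, σ(19) = 20, σ(20) = 42, σ(21) = 32, σ(22) = 36, σ(23) = 24, σ(24) = 60, σ(25) = 31, σ(26) = 42, σ(27) = 40, σ(28) = 56, σ(29) = 30, σ(30) = 72, σ(31) = 32, σ(32) = 63, σ(33) = 48, σ(34) = 54, σ(35) = 48, σ(36) = 91, σ(37) = 38, σ(38) = 60, σ(39) = 56, σ(40) = 90, σ(41) = 42, σ(42) = 96, σ(43) = 44, σ(44) = 84, σ(45) = 78, σ(46) = 72, σ(47) = 48, σ(48) = 124, σ(49) = 57, σ(50) = 93, σ(51) = 72, σ(52) = 98, σ(53) = 54, σ(54) = 120, σ(55) = 72, σ(56) = 120, σ(57) = 80, σ(58) = 90, σ(59) = 60, σ(60) = 168, σ(61) = 62, σ(62) = 96, σ(63) = 104, σ(64) = 127, σ(65) = 84, σ(66) = 144, σ(67) = 68, σ(68) = 126, σ(69) = 96, σ(70) = 144, σ(71) = 72, σ(72) = 195, σ(73) = 74, σ(74) = 114, σ(75) = 124, σ(76) = 140, σ(77) = 96, σ(78) = 168, σ(79) = 80, σ(80) = 186, σ(81) = 121, σ(82) = 126, σ(83) = 84, σ(84) = 224, σ(85) = 108, σ(86) = 132, σ(87) = 120, σ(88) = 180, σ(89) = 90, σ(90) = 234, σ(91) = 112, σ(92) = 168. Summing all 92 values: 7013. (Average order: Σ_{n ≤ x} σ(n) ~ (π²/12) x². For x = 92, (π²/12)·92² ≈ 6961.36.)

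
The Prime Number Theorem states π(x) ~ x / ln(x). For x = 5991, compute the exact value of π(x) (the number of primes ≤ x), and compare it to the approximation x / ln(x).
π(5991) = 783;  x/ln(x) ≈ 688.78;  relative error ≈ 12.03%.

Directly count primes up to 5991: π(5991) = 783. The PNT approximation gives 5991/ln(5991) ≈ 5991/8.69801 ≈ 688.78. Relative error (π(x) − x/ln(x)) / π(x) ≈ 12.03%; the approximation is known to undercount slightly (Li(x) is a better estimate).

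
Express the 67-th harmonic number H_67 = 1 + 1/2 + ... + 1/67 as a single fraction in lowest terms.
H_67 = 14050874595745034300902316411/2933773379069966367528193600

Direct summation: H_67 = 1 + 1/2 + ... + 1/67. The least common denominator is lcm(1, ..., 67) = 79211881234889091923261227200; over this denominator the numerator is 79211881234889091923261227200 + 39605940617444545961630613600 + 26403960411629697307753742400 + 19802970308722272980815306800 + 15842376246977818384652245440 + 13201980205814848653876871200 + 11315983033555584560465889600 + 9901485154361136490407653400 + 8801320137209899102584580800 + 7921188123488909192326122720 + 7201080112262644720296475200 + 6600990102907424326938435600 + 6093221633453007071020094400 + 5657991516777792280232944800 + 5280792082325939461550748480 + 4950742577180568245203826700 + 4659522425581711289603601600 + 4400660068604949551292290400 + 4169046380783636417013748800 + 3960594061744454596163061360 + 3771994344518528186821963200 + 3600540056131322360148237600 + 3443994836299525735793966400 + 3300495051453712163469217800 + 3168475249395563676930449088 + 3046610816726503535510047200 + 2933773379069966367528193600 + 2828995758388896140116472400 + 2731444180513416962871076800 + 2640396041162969730775374240 + 2555221975319002965266491200 + 2475371288590284122601913350 + 2400360037420881573432158400 + 2329761212790855644801800800 + 2263196606711116912093177920 + 2200330034302474775646145200 + 2140861654997002484412465600 + 2084523190391818208506874400 + 2031073877817669023673364800 + 1980297030872227298081530680 + 1931997103289977851786859200 + 1885997172259264093410981600 + 1842136772904397486587470400 + 1800270028065661180074118800 + 1760264027441979820516916160 + 1721997418149762867896983200 + 1685359175210406211133217600 + 1650247525726856081734608900 + 1616569004793654937209412800 + 1584237624697781838465224544 + 1553174141860570429867867200 + 1523305408363251767755023600 + 1494563796884699847608702400 + 1466886689534983183764096800 + 1440216022452528944059295040 + 1414497879194448070058236200 + 1389682126927878805671249600 + 1365722090256708481435538400 + 1342574258218459185140020800 + 1320198020581484865387687120 + 1298555430080149047922315200 + 1277610987659501482633245600 + 1257331448172842728940654400 + 1237685644295142061300956675 + 1218644326690601414204018880 + 1200180018710440786716079200 + 1182266884102822267511361600 = 379373614085115926124362543097, so H_67 = 379373614085115926124362543097/79211881234889091923261227200; reducing by gcd(379373614085115926124362543097, 79211881234889091923261227200) = 27 gives 14050874595745034300902316411/2933773379069966367528193600 ≈ 4.78935. (The PNT-adjacent estimate ln(67) + γ ≈ 4.78191 matches within O(1/n).)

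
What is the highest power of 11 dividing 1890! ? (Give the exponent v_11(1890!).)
v_11(1890!) = 187

Legendre's formula: v_p(n!) = Σ_{k ≥ 1} ⌊n / p^k⌋. For p = 11, n = 1890, the terms are:
  ⌊1890/11^1⌋ = ⌊1890/11⌋ = 171
  ⌊1890/11^2⌋ = ⌊1890/121⌋ = 15
  ⌊1890/11^3⌋ = ⌊1890/1331⌋ = 1
(the next term ⌊1890/11^4⌋ = 0, terminating the sum). Summing: v_11(1890!) = 171 + 15 + 1 = 187.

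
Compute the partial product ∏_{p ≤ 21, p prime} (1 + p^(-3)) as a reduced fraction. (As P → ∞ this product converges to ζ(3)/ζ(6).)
∏ = 223851228120576/189501362017825

The primes p ≤ 21 are [2, 3, 5, 7, 11, 13, 17, 19]. For each, (1 + 1/p^3) = (p^3 + 1)/p^3. Multiplying these fractions over p ∈ [2, 3, 5, 7, 11, 13, 17, 19] gives 223851228120576/189501362017825. (In the limit P → ∞ this tends to ζ(3)/ζ(6).)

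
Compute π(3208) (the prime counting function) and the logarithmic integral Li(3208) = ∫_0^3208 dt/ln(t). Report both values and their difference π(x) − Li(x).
π(3208) = 453;  Li(3208) ≈ 468.63;  π(x) − Li(x) ≈ -15.63.

Direct count of primes ≤ 3208 gives π(3208) = 453. Numerical evaluation of the logarithmic integral gives Li(3208) ≈ 468.63. The difference π(x) − Li(x) ≈ -15.63 is typically negative for small/moderate x (Li(x) overestimates), though Littlewood's theorem shows this sign changes infinitely often.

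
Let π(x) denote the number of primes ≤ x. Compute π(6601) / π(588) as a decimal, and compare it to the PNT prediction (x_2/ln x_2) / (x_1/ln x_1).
π(6601)/π(588) = 853/107 ≈ 7.9720;  PNT prediction ≈ 8.1395.

π(588) = 107 and π(6601) = 853, so π(6601)/π(588) ≈ 7.9720. The PNT-predicted ratio is (6601/ln(6601)) / (588/ln(588)) ≈ 8.1395. The two agree to within a few percent, as expected.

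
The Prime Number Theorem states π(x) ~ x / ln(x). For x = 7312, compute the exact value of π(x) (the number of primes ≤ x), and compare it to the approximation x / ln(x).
π(7312) = 932;  x/ln(x) ≈ 821.82;  relative error ≈ 11.82%.

Directly count primes up to 7312: π(7312) = 932. The PNT approximation gives 7312/ln(7312) ≈ 7312/8.89727 ≈ 821.82. Relative error (π(x) − x/ln(x)) / π(x) ≈ 11.82%; the approximation is known to undercount slightly (Li(x) is a better estimate).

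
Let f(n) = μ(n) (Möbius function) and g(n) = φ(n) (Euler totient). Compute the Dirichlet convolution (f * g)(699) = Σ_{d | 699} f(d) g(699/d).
(μ * φ)(699) = 231

Divisors of 699: [1, 3, 233, 699]. For each d | 699:
  d = 1: μ(1) · φ(699/1) = 1 · 464 = 464
  d = 3: μ(3) · φ(699/3) = -1 · 232 = -232
  d = 233: μ(233) · φ(699/233) = -1 · 2 = -2
  d = 699: μ(699) · φ(699/699) = 1 · 1 = 1
Summing: (μ * φ)(699) = 464 + -232 + -2 + 1 = 231.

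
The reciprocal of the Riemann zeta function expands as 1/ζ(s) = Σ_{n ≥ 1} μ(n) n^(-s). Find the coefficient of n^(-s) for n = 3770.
μ(3770) = 1

Factor n = 3770 = 2 · 5 · 13 · 29. μ(n) = 0 if any exponent ≥ 2 (not squarefree); otherwise μ(n) = (−1)^{ω(n)} where ω(n) is the number of distinct prime factors. Applying: μ(3770) = 1.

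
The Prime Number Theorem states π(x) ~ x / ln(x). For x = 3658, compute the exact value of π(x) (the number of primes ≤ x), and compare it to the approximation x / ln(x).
π(3658) = 510;  x/ln(x) ≈ 445.84;  relative error ≈ 12.58%.

Directly count primes up to 3658: π(3658) = 510. The PNT approximation gives 3658/ln(3658) ≈ 3658/8.20467 ≈ 445.84. Relative error (π(x) − x/ln(x)) / π(x) ≈ 12.58%; the approximation is known to undercount slightly (Li(x) is a better estimate).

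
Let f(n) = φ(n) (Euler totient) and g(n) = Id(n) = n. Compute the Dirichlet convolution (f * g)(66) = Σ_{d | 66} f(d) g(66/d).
(φ * Id)(66) = 315

Divisors of 66: [1, 2, 3, 6, 11, 22, 33, 66]. For each d | 66:
  d = 1: φ(1) · Id(66/1) = 1 · 66 = 66
  d = 2: φ(2) · Id(66/2) = 1 · 33 = 33
  d = 3: φ(3) · Id(66/3) = 2 · 22 = 44
  d = 6: φ(6) · Id(66/6) = 2 · 11 = 22
  d = 11: φ(11) · Id(66/11) = 10 · 6 = 60
  d = 22: φ(22) · Id(66/22) = 10 · 3 = 30
  d = 33: φ(33) · Id(66/33) = 20 · 2 = 40
  d = 66: φ(66) · Id(66/66) = 20 · 1 = 20
Summing: (φ * Id)(66) = 66 + 33 + 44 + 22 + 60 + 30 + 40 + 20 = 315.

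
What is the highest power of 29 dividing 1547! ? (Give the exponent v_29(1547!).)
v_29(1547!) = 54

Legendre's formula: v_p(n!) = Σ_{k ≥ 1} ⌊n / p^k⌋. For p = 29, n = 1547, the terms are:
  ⌊1547/29^1⌋ = ⌊1547/29⌋ = 53
  ⌊1547/29^2⌋ = ⌊1547/841⌋ = 1
(the next term ⌊1547/29^3⌋ = 0, terminating the sum). Summing: v_29(1547!) = 53 + 1 = 54.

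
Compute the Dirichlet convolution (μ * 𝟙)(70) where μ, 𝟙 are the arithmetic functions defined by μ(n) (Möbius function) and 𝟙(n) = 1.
(μ * 𝟙)(70) = 0

Divisors of 70: [1, 2, 5, 7, 10, 14, 35, 70]. For each d | 70:
  d = 1: μ(1) · 𝟙(70/1) = 1 · 1 = 1
  d = 2: μ(2) · 𝟙(70/2) = -1 · 1 = -1
  d = 5: μ(5) · 𝟙(70/5) = -1 · 1 = -1
  d = 7: μ(7) · 𝟙(70/7) = -1 · 1 = -1
  d = 10: μ(10) · 𝟙(70/10) = 1 · 1 = 1
  d = 14: μ(14) · 𝟙(70/14) = 1 · 1 = 1
  d = 35: μ(35) · 𝟙(70/35) = 1 · 1 = 1
  d = 70: μ(70) · 𝟙(70/70) = -1 · 1 = -1
Summing: (μ * 𝟙)(70) = 1 + -1 + -1 + -1 + 1 + 1 + 1 + -1 = 0.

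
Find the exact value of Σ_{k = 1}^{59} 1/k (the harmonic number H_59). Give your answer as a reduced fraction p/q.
H_59 = 15063255090319832863132951/3230237388259077233637600

Direct summation: H_59 = 1 + 1/2 + ... + 1/59. The least common denominator is lcm(1, ..., 59) = 9690712164777231700912800; over this denominator the numerator is 9690712164777231700912800 + 4845356082388615850456400 + 3230237388259077233637600 + 2422678041194307925228200 + 1938142432955446340182560 + 1615118694129538616818800 + 1384387452111033100130400 + 1211339020597153962614100 + 1076745796086359077879200 + 969071216477723170091280 + 880973833161566518264800 + 807559347064769308409400 + 745439397290556284685600 + 692193726055516550065200 + 646047477651815446727520 + 605669510298576981307050 + 570041892045719511818400 + 538372898043179538939600 + 510037482356696405311200 + 484535608238861585045640 + 461462484037011033376800 + 440486916580783259132400 + 421335311512053552213600 + 403779673532384654204700 + 387628486591089268036512 + 372719698645278142342800 + 358915265362119692626400 + 346096863027758275032600 + 334162488440594196583200 + 323023738825907723363760 + 312603618218620377448800 + 302834755149288490653525 + 293657944387188839421600 + 285020946022859755909200 + 276877490422206620026080 + 269186449021589769469800 + 261911139588573829754400 + 255018741178348202655600 + 248479799096852094895200 + 242267804119430792522820 + 236358833287249553680800 + 230731242018505516688400 + 225365399180865853509600 + 220243458290391629566200 + 215349159217271815575840 + 210667655756026776106800 + 206185365208026206402400 + 201889836766192327102350 + 197769636015861871447200 + 193814243295544634018256 + 190013964015239837272800 + 186359849322639071171400 + 182843625750513805677600 + 179457632681059846313200 + 176194766632313303652960 + 173048431513879137516300 + 170012494118898801770400 + 167081244220297098291600 + 164249358725037825439200 = 45189765270959498589398853, so H_59 = 45189765270959498589398853/9690712164777231700912800; reducing by gcd(45189765270959498589398853, 9690712164777231700912800) = 3 gives 15063255090319832863132951/3230237388259077233637600 ≈ 4.66320. (The PNT-adjacent estimate ln(59) + γ ≈ 4.65475 matches within O(1/n).)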